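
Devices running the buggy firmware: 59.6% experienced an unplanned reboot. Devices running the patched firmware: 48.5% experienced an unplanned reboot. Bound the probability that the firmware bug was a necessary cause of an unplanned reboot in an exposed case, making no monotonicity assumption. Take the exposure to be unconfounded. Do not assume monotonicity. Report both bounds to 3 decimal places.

0.186 ≤ PN ≤ 0.864

p₁ = 0.596, p₀ = 0.485.
Under exogeneity alone the bounds on PN are max{0,(p₁−p₀)/p₁} ≤ PN ≤ min{1,(1−p₀)/p₁}.
  lower = (p₁ − p₀)/p₁ = 0.111 / 0.596 ≈ 0.1862
  upper = min{1, (1 − p₀)/p₁} = 0.515 / 0.596 ≈ 0.8641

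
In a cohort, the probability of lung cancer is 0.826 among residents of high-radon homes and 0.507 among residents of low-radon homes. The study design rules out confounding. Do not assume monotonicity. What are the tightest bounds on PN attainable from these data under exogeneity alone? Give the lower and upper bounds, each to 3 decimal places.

0.386 ≤ PN ≤ 0.597

Let p₁ = 0.826, p₀ = 0.507.
Under exogeneity alone the bounds on PN are max{0,(p₁−p₀)/p₁} ≤ PN ≤ min{1,(1−p₀)/p₁}.
  lower = (p₁ − p₀)/p₁ = 0.319 / 0.826 ≈ 0.3862
  upper = min{1, (1 − p₀)/p₁} = 0.493 / 0.826 ≈ 0.5969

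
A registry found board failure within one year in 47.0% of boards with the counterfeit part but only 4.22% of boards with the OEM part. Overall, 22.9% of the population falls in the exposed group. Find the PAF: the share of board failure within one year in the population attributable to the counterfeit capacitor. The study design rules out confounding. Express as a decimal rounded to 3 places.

PAF ≈ 0.699

p₁ = 0.47, p₀ = 0.0422.
Overall risk P(Y=1) = π·p₁ + (1−π)·p₀ = 0.229×0.47 + 0.771×0.0422 = 0.14017.
Under exogeneity, PAF = [P(Y=1) − p₀] / P(Y=1).
PAF = (0.14017 − 0.0422) / 0.14017 ≈ 0.6989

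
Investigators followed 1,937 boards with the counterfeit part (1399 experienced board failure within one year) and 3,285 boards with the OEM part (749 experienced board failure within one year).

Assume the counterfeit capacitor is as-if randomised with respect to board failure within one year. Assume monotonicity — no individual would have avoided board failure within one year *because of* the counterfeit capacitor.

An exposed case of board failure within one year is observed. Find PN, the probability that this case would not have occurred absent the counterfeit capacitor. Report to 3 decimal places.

p₁ = P(outcome | exposed) = 1399/1937 = 0.72225
p₀ = P(outcome | unexposed) = 749/3285 = 0.22801
Under exogeneity and monotonicity, PN = (p₁ − p₀) / p₁.
PN = (0.72225 − 0.22801) / 0.72225 = 0.49424 / 0.72225 ≈ 0.6843

PN ≈ 0.684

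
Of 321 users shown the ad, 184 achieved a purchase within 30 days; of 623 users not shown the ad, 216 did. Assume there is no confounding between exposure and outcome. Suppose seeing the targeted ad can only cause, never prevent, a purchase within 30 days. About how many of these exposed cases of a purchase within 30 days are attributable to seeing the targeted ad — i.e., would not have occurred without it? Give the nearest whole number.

about 73 cases

p₁ = P(outcome | exposed) = 184/321 = 0.57321
p₀ = P(outcome | unexposed) = 216/623 = 0.34671
PN = (p₁ − p₀)/p₁ = (0.57321 − 0.34671) / 0.57321 ≈ 0.39514.
Attributable cases ≈ PN × (exposed cases) = 0.39514 × 184 ≈ 72.71.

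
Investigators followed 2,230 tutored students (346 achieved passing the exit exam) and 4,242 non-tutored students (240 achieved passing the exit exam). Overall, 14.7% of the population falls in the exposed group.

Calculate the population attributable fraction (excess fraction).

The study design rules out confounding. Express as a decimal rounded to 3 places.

PAF ≈ 0.204

p₁ = P(outcome | exposed) = 346/2230 = 0.15516
p₀ = P(outcome | unexposed) = 240/4242 = 0.056577
Overall risk P(Y=1) = π·p₁ + (1−π)·p₀ = 0.147×0.15516 + 0.853×0.056577 = 0.071068.
Under exogeneity, PAF = [P(Y=1) − p₀] / P(Y=1).
PAF = (0.071068 − 0.056577) / 0.071068 ≈ 0.2039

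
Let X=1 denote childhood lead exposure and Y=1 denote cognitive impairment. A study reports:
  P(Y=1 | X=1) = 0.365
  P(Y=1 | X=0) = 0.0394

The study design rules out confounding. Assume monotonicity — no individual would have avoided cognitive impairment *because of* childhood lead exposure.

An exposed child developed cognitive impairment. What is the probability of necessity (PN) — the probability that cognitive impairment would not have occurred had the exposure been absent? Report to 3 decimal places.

PN ≈ 0.892

Let p₁ = 0.365, p₀ = 0.0394.
Under exogeneity and monotonicity, PN = (p₁ − p₀) / p₁.
PN = (0.365 − 0.0394) / 0.365 = 0.3256 / 0.365 ≈ 0.8921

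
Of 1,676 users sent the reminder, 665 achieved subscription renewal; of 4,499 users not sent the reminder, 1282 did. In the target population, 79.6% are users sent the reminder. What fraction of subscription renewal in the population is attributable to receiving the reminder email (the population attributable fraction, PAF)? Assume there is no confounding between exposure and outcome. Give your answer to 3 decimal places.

PAF ≈ 0.238

p₁ = P(outcome | exposed) = 665/1676 = 0.39678
p₀ = P(outcome | unexposed) = 1282/4499 = 0.28495
Overall risk P(Y=1) = π·p₁ + (1−π)·p₀ = 0.796×0.39678 + 0.204×0.28495 = 0.37397.
Under exogeneity, PAF = [P(Y=1) − p₀] / P(Y=1).
PAF = (0.37397 − 0.28495) / 0.37397 ≈ 0.2380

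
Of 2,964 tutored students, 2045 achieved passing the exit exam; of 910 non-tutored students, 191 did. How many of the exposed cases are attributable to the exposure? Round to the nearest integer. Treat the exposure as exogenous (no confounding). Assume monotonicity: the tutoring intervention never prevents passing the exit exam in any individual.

about 1423 cases

p₁ = P(outcome | exposed) = 2045/2964 = 0.68995
p₀ = P(outcome | unexposed) = 191/910 = 0.20989
PN = (p₁ − p₀)/p₁ = (0.68995 − 0.20989) / 0.68995 ≈ 0.69579.
Attributable cases ≈ PN × (exposed cases) = 0.69579 × 2045 ≈ 1422.89.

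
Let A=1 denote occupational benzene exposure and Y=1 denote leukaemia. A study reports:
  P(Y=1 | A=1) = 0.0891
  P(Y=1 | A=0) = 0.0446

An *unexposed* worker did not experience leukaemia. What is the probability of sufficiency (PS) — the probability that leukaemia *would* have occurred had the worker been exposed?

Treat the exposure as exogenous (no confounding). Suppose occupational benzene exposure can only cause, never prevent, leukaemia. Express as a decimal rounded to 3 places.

Let p₁ = 0.0891, p₀ = 0.0446.
Under exogeneity and monotonicity, PS = (p₁ − p₀) / (1 − p₀).
PS = (0.0891 − 0.0446) / (1 − 0.0446) = 0.0445 / 0.9554 ≈ 0.0466

PS ≈ 0.047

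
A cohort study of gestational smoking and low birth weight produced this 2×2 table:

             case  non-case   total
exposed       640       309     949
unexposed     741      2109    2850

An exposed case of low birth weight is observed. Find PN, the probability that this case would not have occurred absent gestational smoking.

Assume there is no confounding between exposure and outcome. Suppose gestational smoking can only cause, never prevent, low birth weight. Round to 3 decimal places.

p₁ = P(outcome | exposed) = 640/949 = 0.67439
p₀ = P(outcome | unexposed) = 741/2850 = 0.26
Under exogeneity and monotonicity, PN = (p₁ − p₀)/p₁.
PN = (0.67439 − 0.26) / 0.67439 ≈ 0.6145

PN ≈ 0.614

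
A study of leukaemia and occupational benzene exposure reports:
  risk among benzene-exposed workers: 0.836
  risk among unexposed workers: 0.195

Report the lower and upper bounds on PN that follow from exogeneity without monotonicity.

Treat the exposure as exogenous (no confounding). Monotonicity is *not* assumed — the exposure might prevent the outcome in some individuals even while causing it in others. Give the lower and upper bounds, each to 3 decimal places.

0.767 ≤ PN ≤ 0.963

Let p₁ = 0.836, p₀ = 0.195.
Under exogeneity alone the bounds on PN are max{0,(p₁−p₀)/p₁} ≤ PN ≤ min{1,(1−p₀)/p₁}.
  lower = (p₁ − p₀)/p₁ = 0.641 / 0.836 ≈ 0.7667
  upper = min{1, (1 − p₀)/p₁} = 0.805 / 0.836 ≈ 0.9629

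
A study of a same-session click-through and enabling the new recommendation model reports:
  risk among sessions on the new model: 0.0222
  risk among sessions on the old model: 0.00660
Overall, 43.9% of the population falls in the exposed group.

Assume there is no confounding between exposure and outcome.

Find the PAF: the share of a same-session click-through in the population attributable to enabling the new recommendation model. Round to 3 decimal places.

PAF ≈ 0.509

Let p₁ = 0.0222, p₀ = 0.0066.
Overall risk P(Y=1) = π·p₁ + (1−π)·p₀ = 0.439×0.0222 + 0.561×0.0066 = 0.013448.
Under exogeneity, PAF = [P(Y=1) − p₀] / P(Y=1).
PAF = (0.013448 − 0.0066) / 0.013448 ≈ 0.5092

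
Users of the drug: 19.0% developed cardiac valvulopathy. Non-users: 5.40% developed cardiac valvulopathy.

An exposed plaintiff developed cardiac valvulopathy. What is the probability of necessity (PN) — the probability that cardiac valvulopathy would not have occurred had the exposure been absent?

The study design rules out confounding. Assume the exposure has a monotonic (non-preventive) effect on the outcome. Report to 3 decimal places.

PN ≈ 0.716

p₁ = 0.19, p₀ = 0.054.
Under exogeneity and monotonicity, PN = (p₁ − p₀) / p₁.
PN = (0.19 − 0.054) / 0.19 = 0.136 / 0.19 ≈ 0.7158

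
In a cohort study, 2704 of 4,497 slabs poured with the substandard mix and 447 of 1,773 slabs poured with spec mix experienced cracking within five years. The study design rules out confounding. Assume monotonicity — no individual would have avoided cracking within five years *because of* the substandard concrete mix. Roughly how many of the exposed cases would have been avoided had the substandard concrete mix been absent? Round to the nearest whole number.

p₁ = P(outcome | exposed) = 2704/4497 = 0.60129
p₀ = P(outcome | unexposed) = 447/1773 = 0.25212
PN = (p₁ − p₀)/p₁ = (0.60129 − 0.25212) / 0.60129 ≈ 0.58071.
Attributable cases ≈ PN × (exposed cases) = 0.58071 × 2704 ≈ 1570.24.

about 1570 cases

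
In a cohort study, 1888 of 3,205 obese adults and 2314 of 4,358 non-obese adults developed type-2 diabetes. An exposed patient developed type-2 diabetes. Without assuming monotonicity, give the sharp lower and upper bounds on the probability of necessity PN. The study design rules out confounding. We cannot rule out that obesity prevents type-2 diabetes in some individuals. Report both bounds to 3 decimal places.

0.099 ≤ PN ≤ 0.796

p₁ = P(outcome | exposed) = 1888/3205 = 0.58908
p₀ = P(outcome | unexposed) = 2314/4358 = 0.53098
Under exogeneity alone the bounds on PN are max{0,(p₁−p₀)/p₁} ≤ PN ≤ min{1,(1−p₀)/p₁}.
  lower = (p₁ − p₀)/p₁ = 0.058102 / 0.58908 ≈ 0.0986
  upper = min{1, (1 − p₀)/p₁} = 0.46902 / 0.58908 ≈ 0.7962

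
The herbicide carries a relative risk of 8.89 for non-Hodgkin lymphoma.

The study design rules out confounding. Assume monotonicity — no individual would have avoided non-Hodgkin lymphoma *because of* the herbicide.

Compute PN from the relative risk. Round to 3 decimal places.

PN ≈ 0.888

Under exogeneity and monotonicity, PN = (RR − 1) / RR = 1 − 1/RR.
PN = (8.89 − 1) / 8.89 = 7.89 / 8.89 ≈ 0.8875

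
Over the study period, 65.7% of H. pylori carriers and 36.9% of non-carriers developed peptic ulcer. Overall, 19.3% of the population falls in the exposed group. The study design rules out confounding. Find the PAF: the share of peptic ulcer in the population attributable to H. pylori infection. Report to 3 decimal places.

p₁ = 0.657, p₀ = 0.369.
Overall risk P(Y=1) = π·p₁ + (1−π)·p₀ = 0.193×0.657 + 0.807×0.369 = 0.42458.
Under exogeneity, PAF = [P(Y=1) − p₀] / P(Y=1).
PAF = (0.42458 − 0.369) / 0.42458 ≈ 0.1309

PAF ≈ 0.131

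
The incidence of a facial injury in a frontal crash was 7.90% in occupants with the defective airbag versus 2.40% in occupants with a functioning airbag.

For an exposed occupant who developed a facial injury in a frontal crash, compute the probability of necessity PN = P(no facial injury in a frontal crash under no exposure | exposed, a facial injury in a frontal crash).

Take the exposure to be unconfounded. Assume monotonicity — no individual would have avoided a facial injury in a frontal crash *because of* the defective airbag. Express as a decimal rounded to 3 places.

p₁ = 0.079, p₀ = 0.024.
Under exogeneity and monotonicity, PN = (p₁ − p₀) / p₁.
PN = (0.079 − 0.024) / 0.079 = 0.055 / 0.079 ≈ 0.6962

PN ≈ 0.696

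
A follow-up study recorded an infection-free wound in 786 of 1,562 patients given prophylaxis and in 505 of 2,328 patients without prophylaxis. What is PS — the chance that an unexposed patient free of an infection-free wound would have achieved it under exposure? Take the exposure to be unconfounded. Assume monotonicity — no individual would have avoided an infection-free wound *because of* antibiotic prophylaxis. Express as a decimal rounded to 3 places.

p₁ = P(outcome | exposed) = 786/1562 = 0.5032
p₀ = P(outcome | unexposed) = 505/2328 = 0.21692
Under exogeneity and monotonicity, PS = (p₁ − p₀) / (1 − p₀).
PS = (0.5032 − 0.21692) / (1 − 0.21692) = 0.28628 / 0.78308 ≈ 0.3656

PS ≈ 0.366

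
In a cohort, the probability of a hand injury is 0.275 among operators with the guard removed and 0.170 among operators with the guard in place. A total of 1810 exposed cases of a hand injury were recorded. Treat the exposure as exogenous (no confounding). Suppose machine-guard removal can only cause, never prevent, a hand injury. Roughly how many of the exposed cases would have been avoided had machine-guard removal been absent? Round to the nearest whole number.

Let p₁ = 0.275, p₀ = 0.17.
PN = (p₁ − p₀)/p₁ = (0.275 − 0.17) / 0.275 ≈ 0.38182.
Attributable cases ≈ PN × (exposed cases) = 0.38182 × 1810 ≈ 691.09.

about 691 cases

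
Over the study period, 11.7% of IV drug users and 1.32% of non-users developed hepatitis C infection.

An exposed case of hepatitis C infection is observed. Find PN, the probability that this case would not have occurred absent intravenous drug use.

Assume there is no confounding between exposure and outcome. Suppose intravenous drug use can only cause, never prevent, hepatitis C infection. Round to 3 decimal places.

p₁ = 0.117, p₀ = 0.0132.
Under exogeneity and monotonicity, PN = (p₁ − p₀) / p₁.
PN = (0.117 − 0.0132) / 0.117 = 0.1038 / 0.117 ≈ 0.8872

PN ≈ 0.887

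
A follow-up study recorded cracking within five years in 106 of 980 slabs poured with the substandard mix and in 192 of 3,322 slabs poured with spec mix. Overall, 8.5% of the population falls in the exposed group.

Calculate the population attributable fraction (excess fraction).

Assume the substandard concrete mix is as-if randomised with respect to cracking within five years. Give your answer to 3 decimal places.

p₁ = P(outcome | exposed) = 106/980 = 0.10816
p₀ = P(outcome | unexposed) = 192/3322 = 0.057797
Overall risk P(Y=1) = π·p₁ + (1−π)·p₀ = 0.085×0.10816 + 0.915×0.057797 = 0.062078.
Under exogeneity, PAF = [P(Y=1) − p₀] / P(Y=1).
PAF = (0.062078 − 0.057797) / 0.062078 ≈ 0.0690

PAF ≈ 0.069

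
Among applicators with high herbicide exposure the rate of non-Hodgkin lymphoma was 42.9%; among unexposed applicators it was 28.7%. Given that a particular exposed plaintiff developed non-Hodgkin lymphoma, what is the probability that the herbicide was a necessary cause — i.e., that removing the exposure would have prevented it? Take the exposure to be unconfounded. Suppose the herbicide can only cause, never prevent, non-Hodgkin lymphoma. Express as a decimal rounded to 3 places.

PN ≈ 0.331

p₁ = 0.429, p₀ = 0.287.
Under exogeneity and monotonicity, PN = (p₁ − p₀) / p₁.
PN = (0.429 − 0.287) / 0.429 = 0.142 / 0.429 ≈ 0.3310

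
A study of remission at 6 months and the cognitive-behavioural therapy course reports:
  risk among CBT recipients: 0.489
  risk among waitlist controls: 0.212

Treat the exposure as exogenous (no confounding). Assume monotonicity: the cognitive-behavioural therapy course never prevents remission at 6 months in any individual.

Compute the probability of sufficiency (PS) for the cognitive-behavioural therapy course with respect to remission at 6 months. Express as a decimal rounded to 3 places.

PS ≈ 0.352

Let p₁ = 0.489, p₀ = 0.212.
Under exogeneity and monotonicity, PS = (p₁ − p₀) / (1 − p₀).
PS = (0.489 − 0.212) / (1 − 0.212) = 0.277 / 0.788 ≈ 0.3515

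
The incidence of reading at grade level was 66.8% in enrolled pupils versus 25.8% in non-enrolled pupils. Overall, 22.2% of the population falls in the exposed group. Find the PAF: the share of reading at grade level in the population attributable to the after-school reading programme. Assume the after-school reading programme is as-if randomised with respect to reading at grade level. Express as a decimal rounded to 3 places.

PAF ≈ 0.261

p₁ = 0.668, p₀ = 0.258.
Overall risk P(Y=1) = π·p₁ + (1−π)·p₀ = 0.222×0.668 + 0.778×0.258 = 0.34902.
Under exogeneity, PAF = [P(Y=1) − p₀] / P(Y=1).
PAF = (0.34902 − 0.258) / 0.34902 ≈ 0.2608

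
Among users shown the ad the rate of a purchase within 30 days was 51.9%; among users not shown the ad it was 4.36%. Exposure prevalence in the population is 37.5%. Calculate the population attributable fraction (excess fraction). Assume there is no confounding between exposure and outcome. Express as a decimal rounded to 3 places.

p₁ = 0.519, p₀ = 0.0436.
Overall risk P(Y=1) = π·p₁ + (1−π)·p₀ = 0.375×0.519 + 0.625×0.0436 = 0.22187.
Under exogeneity, PAF = [P(Y=1) − p₀] / P(Y=1).
PAF = (0.22187 − 0.0436) / 0.22187 ≈ 0.8035

PAF ≈ 0.803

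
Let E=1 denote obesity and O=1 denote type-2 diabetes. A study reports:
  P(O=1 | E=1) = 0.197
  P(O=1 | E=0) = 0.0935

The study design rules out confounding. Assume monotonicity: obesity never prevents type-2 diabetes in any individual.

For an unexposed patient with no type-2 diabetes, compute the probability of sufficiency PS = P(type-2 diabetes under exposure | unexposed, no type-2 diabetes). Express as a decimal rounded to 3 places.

PS ≈ 0.114

Let p₁ = 0.197, p₀ = 0.0935.
Under exogeneity and monotonicity, PS = (p₁ − p₀) / (1 − p₀).
PS = (0.197 − 0.0935) / (1 − 0.0935) = 0.1035 / 0.9065 ≈ 0.1142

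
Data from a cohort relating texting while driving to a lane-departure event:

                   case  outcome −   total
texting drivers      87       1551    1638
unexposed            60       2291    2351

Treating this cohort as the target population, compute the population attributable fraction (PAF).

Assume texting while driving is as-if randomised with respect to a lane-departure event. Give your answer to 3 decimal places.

p₁ = P(outcome | exposed) = 87/1638 = 0.053114
p₀ = P(outcome | unexposed) = 60/2351 = 0.025521
Exposure prevalence π = 1638/3989 = 0.41063; overall risk P(Y=1) = 0.036851.
Under exogeneity, PAF = [P(Y=1) − p₀]/P(Y=1).
PAF = (0.036851 − 0.025521) / 0.036851 ≈ 0.3075

PAF ≈ 0.307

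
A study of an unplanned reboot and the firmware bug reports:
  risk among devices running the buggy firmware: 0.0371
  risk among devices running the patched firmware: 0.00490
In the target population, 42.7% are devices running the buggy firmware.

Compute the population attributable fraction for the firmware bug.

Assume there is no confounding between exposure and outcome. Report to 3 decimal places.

Let p₁ = 0.0371, p₀ = 0.0049.
Overall risk P(Y=1) = π·p₁ + (1−π)·p₀ = 0.427×0.0371 + 0.573×0.0049 = 0.018649.
Under exogeneity, PAF = [P(Y=1) − p₀] / P(Y=1).
PAF = (0.018649 − 0.0049) / 0.018649 ≈ 0.7373

PAF ≈ 0.737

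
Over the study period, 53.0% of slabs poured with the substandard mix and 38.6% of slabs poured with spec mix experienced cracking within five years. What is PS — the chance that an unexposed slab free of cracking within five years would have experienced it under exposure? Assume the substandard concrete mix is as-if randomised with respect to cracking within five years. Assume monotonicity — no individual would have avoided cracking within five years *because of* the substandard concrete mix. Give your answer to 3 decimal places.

p₁ = 0.53, p₀ = 0.386.
Under exogeneity and monotonicity, PS = (p₁ − p₀) / (1 − p₀).
PS = (0.53 − 0.386) / (1 − 0.386) = 0.144 / 0.614 ≈ 0.2345

PS ≈ 0.235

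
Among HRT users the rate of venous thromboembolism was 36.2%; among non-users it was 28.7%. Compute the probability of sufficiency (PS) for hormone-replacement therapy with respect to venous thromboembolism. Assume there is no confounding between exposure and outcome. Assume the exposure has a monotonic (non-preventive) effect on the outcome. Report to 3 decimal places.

PS ≈ 0.105

p₁ = 0.362, p₀ = 0.287.
Under exogeneity and monotonicity, PS = (p₁ − p₀) / (1 − p₀).
PS = (0.362 − 0.287) / (1 − 0.287) = 0.075 / 0.713 ≈ 0.1052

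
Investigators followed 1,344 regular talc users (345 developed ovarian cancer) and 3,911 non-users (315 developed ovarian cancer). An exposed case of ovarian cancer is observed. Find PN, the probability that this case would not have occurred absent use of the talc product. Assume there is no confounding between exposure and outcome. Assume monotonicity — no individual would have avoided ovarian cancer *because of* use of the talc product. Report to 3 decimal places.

p₁ = P(outcome | exposed) = 345/1344 = 0.2567
p₀ = P(outcome | unexposed) = 315/3911 = 0.080542
Under exogeneity and monotonicity, PN = (p₁ − p₀) / p₁.
PN = (0.2567 − 0.080542) / 0.2567 = 0.17615 / 0.2567 ≈ 0.6862

PN ≈ 0.686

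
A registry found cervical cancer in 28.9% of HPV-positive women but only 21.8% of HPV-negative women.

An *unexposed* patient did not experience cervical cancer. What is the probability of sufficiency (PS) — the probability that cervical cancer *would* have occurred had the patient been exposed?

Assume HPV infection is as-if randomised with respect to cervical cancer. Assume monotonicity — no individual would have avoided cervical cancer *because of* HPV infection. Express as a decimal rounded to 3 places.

p₁ = 0.289, p₀ = 0.218.
Under exogeneity and monotonicity, PS = (p₁ − p₀) / (1 − p₀).
PS = (0.289 − 0.218) / (1 − 0.218) = 0.071 / 0.782 ≈ 0.0908

PS ≈ 0.091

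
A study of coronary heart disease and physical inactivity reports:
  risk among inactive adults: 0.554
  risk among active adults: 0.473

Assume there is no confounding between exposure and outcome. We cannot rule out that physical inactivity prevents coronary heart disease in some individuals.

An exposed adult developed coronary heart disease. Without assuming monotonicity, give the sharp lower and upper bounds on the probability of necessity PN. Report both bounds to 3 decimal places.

Let p₁ = 0.554, p₀ = 0.473.
Under exogeneity alone the bounds on PN are max{0,(p₁−p₀)/p₁} ≤ PN ≤ min{1,(1−p₀)/p₁}.
  lower = (p₁ − p₀)/p₁ = 0.081 / 0.554 ≈ 0.1462
  upper = min{1, (1 − p₀)/p₁} = 0.527 / 0.554 ≈ 0.9513

0.146 ≤ PN ≤ 0.951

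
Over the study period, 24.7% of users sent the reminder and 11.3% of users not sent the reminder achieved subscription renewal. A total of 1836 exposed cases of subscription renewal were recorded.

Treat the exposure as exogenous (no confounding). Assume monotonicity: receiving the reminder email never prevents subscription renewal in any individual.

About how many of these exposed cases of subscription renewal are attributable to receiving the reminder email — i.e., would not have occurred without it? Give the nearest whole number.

p₁ = 0.247, p₀ = 0.113.
PN = (p₁ − p₀)/p₁ = (0.247 − 0.113) / 0.247 ≈ 0.54251.
Attributable cases ≈ PN × (exposed cases) = 0.54251 × 1836 ≈ 996.05.

about 996 cases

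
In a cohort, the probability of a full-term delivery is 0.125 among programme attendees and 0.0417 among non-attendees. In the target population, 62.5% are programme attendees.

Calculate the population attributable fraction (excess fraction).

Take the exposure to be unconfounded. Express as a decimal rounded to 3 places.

Let p₁ = 0.125, p₀ = 0.0417.
Overall risk P(Y=1) = π·p₁ + (1−π)·p₀ = 0.625×0.125 + 0.375×0.0417 = 0.093762.
Under exogeneity, PAF = [P(Y=1) − p₀] / P(Y=1).
PAF = (0.093762 − 0.0417) / 0.093762 ≈ 0.5553

PAF ≈ 0.555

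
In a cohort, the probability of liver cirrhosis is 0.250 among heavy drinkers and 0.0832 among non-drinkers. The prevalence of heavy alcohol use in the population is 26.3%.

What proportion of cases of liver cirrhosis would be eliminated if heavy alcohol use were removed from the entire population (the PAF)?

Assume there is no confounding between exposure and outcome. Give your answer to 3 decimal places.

Let p₁ = 0.25, p₀ = 0.0832.
Overall risk P(Y=1) = π·p₁ + (1−π)·p₀ = 0.263×0.25 + 0.737×0.0832 = 0.12707.
Under exogeneity, PAF = [P(Y=1) − p₀] / P(Y=1).
PAF = (0.12707 − 0.0832) / 0.12707 ≈ 0.3452

PAF ≈ 0.345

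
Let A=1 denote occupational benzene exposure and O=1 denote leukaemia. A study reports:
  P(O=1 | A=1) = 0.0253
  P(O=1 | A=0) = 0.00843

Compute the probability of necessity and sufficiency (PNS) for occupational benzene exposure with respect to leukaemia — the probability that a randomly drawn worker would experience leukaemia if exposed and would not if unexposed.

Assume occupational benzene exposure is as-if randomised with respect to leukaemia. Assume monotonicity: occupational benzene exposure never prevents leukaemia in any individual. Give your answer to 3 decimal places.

Let p₁ = 0.0253, p₀ = 0.00843.
Under exogeneity and monotonicity, PNS = p₁ − p₀.
PNS = 0.0253 − 0.00843 = 0.01687

PNS ≈ 0.017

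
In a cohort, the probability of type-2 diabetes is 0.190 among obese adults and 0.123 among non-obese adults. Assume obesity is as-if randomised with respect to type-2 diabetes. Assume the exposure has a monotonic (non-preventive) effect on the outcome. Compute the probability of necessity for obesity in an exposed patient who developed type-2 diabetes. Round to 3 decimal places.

PN ≈ 0.353

Let p₁ = 0.19, p₀ = 0.123.
Under exogeneity and monotonicity, PN = (p₁ − p₀) / p₁.
PN = (0.19 − 0.123) / 0.19 = 0.067 / 0.19 ≈ 0.3526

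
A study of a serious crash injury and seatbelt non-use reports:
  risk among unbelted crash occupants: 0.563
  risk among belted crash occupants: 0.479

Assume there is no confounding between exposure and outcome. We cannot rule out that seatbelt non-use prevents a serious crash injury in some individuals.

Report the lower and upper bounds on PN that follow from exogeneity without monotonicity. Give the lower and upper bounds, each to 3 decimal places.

Let p₁ = 0.563, p₀ = 0.479.
Under exogeneity alone the bounds on PN are max{0,(p₁−p₀)/p₁} ≤ PN ≤ min{1,(1−p₀)/p₁}.
  lower = (p₁ − p₀)/p₁ = 0.084 / 0.563 ≈ 0.1492
  upper = min{1, (1 − p₀)/p₁} = 0.521 / 0.563 ≈ 0.9254

0.149 ≤ PN ≤ 0.925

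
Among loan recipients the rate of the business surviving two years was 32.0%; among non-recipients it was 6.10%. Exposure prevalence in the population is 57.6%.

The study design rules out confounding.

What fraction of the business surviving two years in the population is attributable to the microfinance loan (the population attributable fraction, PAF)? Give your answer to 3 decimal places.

PAF ≈ 0.710

p₁ = 0.32, p₀ = 0.061.
Overall risk P(Y=1) = π·p₁ + (1−π)·p₀ = 0.576×0.32 + 0.424×0.061 = 0.21018.
Under exogeneity, PAF = [P(Y=1) − p₀] / P(Y=1).
PAF = (0.21018 − 0.061) / 0.21018 ≈ 0.7098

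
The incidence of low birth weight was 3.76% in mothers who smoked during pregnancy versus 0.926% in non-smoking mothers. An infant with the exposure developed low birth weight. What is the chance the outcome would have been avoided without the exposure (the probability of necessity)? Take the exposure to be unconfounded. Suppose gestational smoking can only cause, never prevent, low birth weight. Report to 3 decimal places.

p₁ = 0.0376, p₀ = 0.00926.
Under exogeneity and monotonicity, PN = (p₁ − p₀) / p₁.
PN = (0.0376 − 0.00926) / 0.0376 = 0.02834 / 0.0376 ≈ 0.7537

PN ≈ 0.754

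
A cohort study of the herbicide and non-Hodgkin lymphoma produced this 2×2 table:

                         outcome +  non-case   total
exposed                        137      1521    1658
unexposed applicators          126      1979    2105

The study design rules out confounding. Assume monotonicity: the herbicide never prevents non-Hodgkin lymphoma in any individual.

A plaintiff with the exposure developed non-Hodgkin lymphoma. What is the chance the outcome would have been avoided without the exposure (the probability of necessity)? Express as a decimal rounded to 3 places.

p₁ = P(outcome | exposed) = 137/1658 = 0.08263
p₀ = P(outcome | unexposed) = 126/2105 = 0.059857
Under exogeneity and monotonicity, PN = (p₁ − p₀)/p₁.
PN = (0.08263 − 0.059857) / 0.08263 ≈ 0.2756

PN ≈ 0.276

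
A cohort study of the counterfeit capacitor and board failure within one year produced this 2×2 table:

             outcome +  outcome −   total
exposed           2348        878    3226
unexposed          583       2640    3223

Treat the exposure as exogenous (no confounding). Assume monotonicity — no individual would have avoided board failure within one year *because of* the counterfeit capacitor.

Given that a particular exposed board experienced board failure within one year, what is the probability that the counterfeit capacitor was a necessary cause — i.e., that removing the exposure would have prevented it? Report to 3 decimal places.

PN ≈ 0.751

p₁ = P(outcome | exposed) = 2348/3226 = 0.72784
p₀ = P(outcome | unexposed) = 583/3223 = 0.18089
Under exogeneity and monotonicity, PN = (p₁ − p₀)/p₁.
PN = (0.72784 − 0.18089) / 0.72784 ≈ 0.7515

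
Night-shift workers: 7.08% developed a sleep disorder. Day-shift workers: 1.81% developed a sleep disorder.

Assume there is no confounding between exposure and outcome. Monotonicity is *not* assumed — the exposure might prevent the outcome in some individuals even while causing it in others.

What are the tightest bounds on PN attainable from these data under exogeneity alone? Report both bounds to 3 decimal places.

p₁ = 0.0708, p₀ = 0.0181.
Under exogeneity alone the bounds on PN are max{0,(p₁−p₀)/p₁} ≤ PN ≤ min{1,(1−p₀)/p₁}.
  lower = (p₁ − p₀)/p₁ = 0.0527 / 0.0708 ≈ 0.7444
  upper = min{1, (1 − p₀)/p₁} = 0.9819 / 0.0708 ≈ 13.8686 → capped at 1

0.744 ≤ PN ≤ 1.000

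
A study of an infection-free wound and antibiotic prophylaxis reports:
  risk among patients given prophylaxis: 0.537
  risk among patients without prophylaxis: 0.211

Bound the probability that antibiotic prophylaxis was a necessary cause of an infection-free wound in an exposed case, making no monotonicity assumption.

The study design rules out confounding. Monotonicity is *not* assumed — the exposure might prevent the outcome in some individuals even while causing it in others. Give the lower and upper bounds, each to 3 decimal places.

Let p₁ = 0.537, p₀ = 0.211.
Under exogeneity alone the bounds on PN are max{0,(p₁−p₀)/p₁} ≤ PN ≤ min{1,(1−p₀)/p₁}.
  lower = (p₁ − p₀)/p₁ = 0.326 / 0.537 ≈ 0.6071
  upper = min{1, (1 − p₀)/p₁} = 0.789 / 0.537 ≈ 1.4693 → capped at 1

0.607 ≤ PN ≤ 1.000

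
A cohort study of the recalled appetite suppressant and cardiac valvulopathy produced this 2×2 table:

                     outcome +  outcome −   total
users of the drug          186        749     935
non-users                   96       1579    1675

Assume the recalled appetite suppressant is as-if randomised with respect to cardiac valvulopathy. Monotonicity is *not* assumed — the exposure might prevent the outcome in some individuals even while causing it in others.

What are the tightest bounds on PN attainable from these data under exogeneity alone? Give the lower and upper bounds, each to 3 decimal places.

p₁ = P(outcome | exposed) = 186/935 = 0.19893
p₀ = P(outcome | unexposed) = 96/1675 = 0.057313
Under exogeneity alone the bounds on PN are max{0,(p₁−p₀)/p₁} ≤ PN ≤ min{1,(1−p₀)/p₁}.
  lower = (p₁ − p₀)/p₁ = 0.14162 / 0.19893 ≈ 0.7119
  upper = min{1, (1 − p₀)/p₁} = 0.94269 / 0.19893 ≈ 4.7388 → capped at 1

0.712 ≤ PN ≤ 1.000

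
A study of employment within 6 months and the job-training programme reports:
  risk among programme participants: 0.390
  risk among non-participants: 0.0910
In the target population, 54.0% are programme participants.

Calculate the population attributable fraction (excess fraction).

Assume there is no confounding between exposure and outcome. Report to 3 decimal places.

PAF ≈ 0.640

Let p₁ = 0.39, p₀ = 0.091.
Overall risk P(Y=1) = π·p₁ + (1−π)·p₀ = 0.54×0.39 + 0.46×0.091 = 0.25246.
Under exogeneity, PAF = [P(Y=1) − p₀] / P(Y=1).
PAF = (0.25246 − 0.091) / 0.25246 ≈ 0.6395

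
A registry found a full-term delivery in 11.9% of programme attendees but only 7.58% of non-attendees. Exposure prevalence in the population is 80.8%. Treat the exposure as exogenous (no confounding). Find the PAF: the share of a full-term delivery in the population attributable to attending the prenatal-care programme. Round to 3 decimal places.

p₁ = 0.119, p₀ = 0.0758.
Overall risk P(Y=1) = π·p₁ + (1−π)·p₀ = 0.808×0.119 + 0.192×0.0758 = 0.11071.
Under exogeneity, PAF = [P(Y=1) − p₀] / P(Y=1).
PAF = (0.11071 − 0.0758) / 0.11071 ≈ 0.3153

PAF ≈ 0.315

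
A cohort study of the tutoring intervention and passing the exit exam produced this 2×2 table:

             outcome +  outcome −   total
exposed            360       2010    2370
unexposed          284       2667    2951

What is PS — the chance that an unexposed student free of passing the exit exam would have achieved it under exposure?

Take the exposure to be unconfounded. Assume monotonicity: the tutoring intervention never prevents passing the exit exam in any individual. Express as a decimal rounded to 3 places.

p₁ = P(outcome | exposed) = 360/2370 = 0.1519
p₀ = P(outcome | unexposed) = 284/2951 = 0.096239
Under exogeneity and monotonicity, PS = (p₁ − p₀) / (1 − p₀).
PS = (0.1519 − 0.096239) / (1 − 0.096239) = 0.05566 / 0.90376 ≈ 0.0616

PS ≈ 0.062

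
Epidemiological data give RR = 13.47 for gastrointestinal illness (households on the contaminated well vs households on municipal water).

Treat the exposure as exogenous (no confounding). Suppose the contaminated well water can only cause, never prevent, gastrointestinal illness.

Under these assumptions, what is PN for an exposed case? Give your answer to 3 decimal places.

PN ≈ 0.926

Under exogeneity and monotonicity, PN = (RR − 1) / RR = 1 − 1/RR.
PN = (13.47 − 1) / 13.47 = 12.47 / 13.47 ≈ 0.9258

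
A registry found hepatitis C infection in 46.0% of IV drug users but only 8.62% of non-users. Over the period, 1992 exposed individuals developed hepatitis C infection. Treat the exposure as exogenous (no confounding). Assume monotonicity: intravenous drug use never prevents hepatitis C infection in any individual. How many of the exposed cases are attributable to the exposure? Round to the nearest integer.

about 1619 cases

p₁ = 0.46, p₀ = 0.0862.
PN = (p₁ − p₀)/p₁ = (0.46 − 0.0862) / 0.46 ≈ 0.81261.
Attributable cases ≈ PN × (exposed cases) = 0.81261 × 1992 ≈ 1618.72.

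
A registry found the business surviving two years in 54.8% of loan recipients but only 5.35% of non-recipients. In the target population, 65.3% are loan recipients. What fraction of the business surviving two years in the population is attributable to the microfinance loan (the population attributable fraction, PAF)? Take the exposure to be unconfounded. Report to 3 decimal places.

PAF ≈ 0.858

p₁ = 0.548, p₀ = 0.0535.
Overall risk P(Y=1) = π·p₁ + (1−π)·p₀ = 0.653×0.548 + 0.347×0.0535 = 0.37641.
Under exogeneity, PAF = [P(Y=1) − p₀] / P(Y=1).
PAF = (0.37641 − 0.0535) / 0.37641 ≈ 0.8579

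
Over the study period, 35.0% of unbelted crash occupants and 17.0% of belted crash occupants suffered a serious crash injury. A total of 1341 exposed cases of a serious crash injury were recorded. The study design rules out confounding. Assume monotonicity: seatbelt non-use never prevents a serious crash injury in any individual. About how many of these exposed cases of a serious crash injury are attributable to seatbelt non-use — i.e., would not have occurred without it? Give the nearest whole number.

about 690 cases

p₁ = 0.35, p₀ = 0.17.
PN = (p₁ − p₀)/p₁ = (0.35 − 0.17) / 0.35 ≈ 0.51429.
Attributable cases ≈ PN × (exposed cases) = 0.51429 × 1341 ≈ 689.66.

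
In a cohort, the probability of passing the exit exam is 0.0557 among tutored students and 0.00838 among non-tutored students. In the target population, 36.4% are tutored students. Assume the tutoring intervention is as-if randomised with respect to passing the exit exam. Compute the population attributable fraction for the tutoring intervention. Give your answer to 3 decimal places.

Let p₁ = 0.0557, p₀ = 0.00838.
Overall risk P(Y=1) = π·p₁ + (1−π)·p₀ = 0.364×0.0557 + 0.636×0.00838 = 0.025604.
Under exogeneity, PAF = [P(Y=1) − p₀] / P(Y=1).
PAF = (0.025604 − 0.00838) / 0.025604 ≈ 0.6727

PAF ≈ 0.673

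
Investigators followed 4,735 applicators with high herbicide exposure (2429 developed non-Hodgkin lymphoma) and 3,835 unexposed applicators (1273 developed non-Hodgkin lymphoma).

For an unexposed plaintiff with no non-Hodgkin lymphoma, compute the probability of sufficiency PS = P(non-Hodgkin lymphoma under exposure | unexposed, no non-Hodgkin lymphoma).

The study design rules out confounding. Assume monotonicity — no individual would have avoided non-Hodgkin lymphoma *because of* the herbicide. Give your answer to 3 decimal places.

p₁ = P(outcome | exposed) = 2429/4735 = 0.51299
p₀ = P(outcome | unexposed) = 1273/3835 = 0.33194
Under exogeneity and monotonicity, PS = (p₁ − p₀) / (1 − p₀).
PS = (0.51299 − 0.33194) / (1 − 0.33194) = 0.18105 / 0.66806 ≈ 0.2710

PS ≈ 0.271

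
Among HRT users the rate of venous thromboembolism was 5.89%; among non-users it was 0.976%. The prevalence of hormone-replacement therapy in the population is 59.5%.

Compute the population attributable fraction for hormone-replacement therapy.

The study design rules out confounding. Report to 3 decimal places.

PAF ≈ 0.750

p₁ = 0.0589, p₀ = 0.00976.
Overall risk P(Y=1) = π·p₁ + (1−π)·p₀ = 0.595×0.0589 + 0.405×0.00976 = 0.038998.
Under exogeneity, PAF = [P(Y=1) − p₀] / P(Y=1).
PAF = (0.038998 − 0.00976) / 0.038998 ≈ 0.7497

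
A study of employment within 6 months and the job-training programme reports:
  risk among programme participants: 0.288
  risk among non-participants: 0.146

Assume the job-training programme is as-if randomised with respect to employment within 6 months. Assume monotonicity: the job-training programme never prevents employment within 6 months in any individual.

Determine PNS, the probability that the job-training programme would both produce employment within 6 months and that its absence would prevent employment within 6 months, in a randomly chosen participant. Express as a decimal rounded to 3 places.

Let p₁ = 0.288, p₀ = 0.146.
Under exogeneity and monotonicity, PNS = p₁ − p₀.
PNS = 0.288 − 0.146 = 0.142

PNS ≈ 0.142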